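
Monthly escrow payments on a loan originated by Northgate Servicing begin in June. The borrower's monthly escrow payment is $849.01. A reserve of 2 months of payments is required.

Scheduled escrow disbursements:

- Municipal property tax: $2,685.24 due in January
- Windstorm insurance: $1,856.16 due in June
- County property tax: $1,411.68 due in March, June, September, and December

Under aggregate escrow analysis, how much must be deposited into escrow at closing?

$4,116.85

Cushion = 2 × $849.01 = $1,698.02
Trial balance (start $0, +$849.01 each month, − disbursements):
  Jun: +$849.01 − $3,267.84 → -$2,418.83
  Jul: +$849.01 → -$1,569.82
  Aug: +$849.01 → -$720.81
  Sep: +$849.01 − $1,411.68 → -$1,283.48
  Oct: +$849.01 → -$434.47
  Nov: +$849.01 → $414.54
  Dec: +$849.01 − $1,411.68 → -$148.13
  Jan: +$849.01 − $2,685.24 → -$1,984.36
  Feb: +$849.01 → -$1,135.35
  Mar: +$849.01 − $1,411.68 → -$1,698.02
  Apr: +$849.01 → -$849.01
  May: +$849.01 → $0.00
Lowest trial balance = -$2,418.83 (Jun)
Initial deposit = cushion − low point = $1,698.02 − (-$2,418.83) = $4,116.85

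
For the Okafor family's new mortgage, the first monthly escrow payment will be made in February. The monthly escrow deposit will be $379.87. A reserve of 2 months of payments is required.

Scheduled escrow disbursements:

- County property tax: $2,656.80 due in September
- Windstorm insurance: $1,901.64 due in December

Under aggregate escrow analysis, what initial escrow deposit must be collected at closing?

Cushion = 2 × $379.87 = $759.74
Trial balance (start $0, +$379.87 each month, − disbursements):
  Feb: +$379.87 → $379.87
  Mar: +$379.87 → $759.74
  Apr: +$379.87 → $1,139.61
  May: +$379.87 → $1,519.48
  Jun: +$379.87 → $1,899.35
  Jul: +$379.87 → $2,279.22
  Aug: +$379.87 → $2,659.09
  Sep: +$379.87 − $2,656.80 → $382.16
  Oct: +$379.87 → $762.03
  Nov: +$379.87 → $1,141.90
  Dec: +$379.87 − $1,901.64 → -$379.87
  Jan: +$379.87 → $0.00
Lowest trial balance = -$379.87 (Dec)
Initial deposit = cushion − low point = $759.74 − (-$379.87) = $1,139.61

$1,139.61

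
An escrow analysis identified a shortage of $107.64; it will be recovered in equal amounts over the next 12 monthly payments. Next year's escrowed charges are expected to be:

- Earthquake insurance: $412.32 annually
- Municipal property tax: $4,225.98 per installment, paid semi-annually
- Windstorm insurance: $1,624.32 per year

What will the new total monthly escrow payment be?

$883.02

Earthquake insurance = $412.32 annually
Municipal property tax = $4,225.98 × 2 = $8,451.96 annually
Windstorm insurance = $1,624.32 annually
Total annual escrow = $10,488.60
Per month = $10,488.60 / 12 = $874.05
Shortage per month = $107.64 / 12 = $8.97
Adjusted monthly = $874.05 + $8.97 = $883.02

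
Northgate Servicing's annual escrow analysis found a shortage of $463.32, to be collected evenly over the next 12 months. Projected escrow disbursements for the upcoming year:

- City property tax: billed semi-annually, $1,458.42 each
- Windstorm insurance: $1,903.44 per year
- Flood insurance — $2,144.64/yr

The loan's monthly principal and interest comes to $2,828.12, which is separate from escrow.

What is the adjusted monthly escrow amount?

City property tax — $1,458.42 × 2 = $2,916.84
Windstorm insurance — $1,903.44
Flood insurance — $2,144.64
Total per year = $6,964.92
Monthly = $6,964.92 / 12 = $580.41
Shortage spread = $463.32 / 12 = $38.61/mo
Adjusted monthly = $580.41 + $38.61 = $619.02

$619.02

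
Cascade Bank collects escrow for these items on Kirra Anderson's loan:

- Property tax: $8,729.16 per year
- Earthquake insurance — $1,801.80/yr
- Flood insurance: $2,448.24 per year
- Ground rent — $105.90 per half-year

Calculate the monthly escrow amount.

Property tax — $8,729.16 annually
Earthquake insurance — $1,801.80 annually
Flood insurance — $2,448.24 annually
Ground rent — $105.90 × 2 = $211.80 annually
Annual escrow total = $13,191.00
Base monthly escrow = $13,191.00 ÷ 12 = $1,099.25

$1,099.25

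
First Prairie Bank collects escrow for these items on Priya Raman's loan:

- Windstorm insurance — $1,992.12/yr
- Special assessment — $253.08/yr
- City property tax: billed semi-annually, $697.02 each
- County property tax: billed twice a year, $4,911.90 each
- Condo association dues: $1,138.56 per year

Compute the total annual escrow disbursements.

Windstorm insurance: $1,992.12 annually
Special assessment: $253.08 annually
City property tax: $697.02 × 2 = $1,394.04 annually
County property tax: $4,911.90 × 2 = $9,823.80 annually
Condo association dues: $1,138.56 annually
Total annual escrow = $1,992.12 + $253.08 + $1,394.04 + $9,823.80 + $1,138.56 = $14,601.60

$14,601.60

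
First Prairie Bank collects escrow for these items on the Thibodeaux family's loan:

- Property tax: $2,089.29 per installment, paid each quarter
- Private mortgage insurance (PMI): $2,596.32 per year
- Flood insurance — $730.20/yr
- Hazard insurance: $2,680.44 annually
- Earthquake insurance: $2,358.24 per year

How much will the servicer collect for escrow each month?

$1,393.53

Property tax = $2,089.29 × 4 = $8,357.16/yr
Private mortgage insurance (PMI) = $2,596.32/yr
Flood insurance = $730.20/yr
Hazard insurance = $2,680.44/yr
Earthquake insurance = $2,358.24/yr
Total per year = $8,357.16 + $2,596.32 + $730.20 + $2,680.44 + $2,358.24 = $16,722.36
Per month = $16,722.36 ÷ 12 = $1,393.53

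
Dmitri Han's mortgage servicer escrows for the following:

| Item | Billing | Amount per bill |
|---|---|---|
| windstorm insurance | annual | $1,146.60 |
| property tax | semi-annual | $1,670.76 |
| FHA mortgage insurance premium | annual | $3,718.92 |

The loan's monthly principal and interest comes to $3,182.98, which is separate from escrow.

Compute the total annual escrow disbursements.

Windstorm insurance — $1,146.60
Property tax — $1,670.76 × 2 = $3,341.52
FHA mortgage insurance premium — $3,718.92
Total per year = $8,207.04

$8,207.04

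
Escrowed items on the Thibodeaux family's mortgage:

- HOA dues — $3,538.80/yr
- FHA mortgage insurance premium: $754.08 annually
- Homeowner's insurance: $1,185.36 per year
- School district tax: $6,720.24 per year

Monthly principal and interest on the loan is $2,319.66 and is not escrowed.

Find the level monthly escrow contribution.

$1,016.54

HOA dues = $3,538.80
FHA mortgage insurance premium = $754.08
Homeowner's insurance = $1,185.36
School district tax = $6,720.24
Total per year = $3,538.80 + $754.08 + $1,185.36 + $6,720.24 = $12,198.48
Monthly escrow = $12,198.48 ÷ 12 = $1,016.54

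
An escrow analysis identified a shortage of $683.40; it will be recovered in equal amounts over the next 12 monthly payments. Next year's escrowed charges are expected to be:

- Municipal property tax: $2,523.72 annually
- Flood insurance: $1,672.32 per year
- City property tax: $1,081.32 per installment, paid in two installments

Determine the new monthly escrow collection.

$586.84

Municipal property tax — $2,523.72 per year
Flood insurance — $1,672.32 per year
City property tax — $1,081.32 × 2 = $2,162.64 per year
Total per year = $2,523.72 + $1,672.32 + $2,162.64 = $6,358.68
Monthly escrow = $6,358.68 / 12 = $529.89
Monthly shortage recovery: $683.40 ÷ 12 = $56.95
New monthly escrow = $529.89 + $56.95 = $586.84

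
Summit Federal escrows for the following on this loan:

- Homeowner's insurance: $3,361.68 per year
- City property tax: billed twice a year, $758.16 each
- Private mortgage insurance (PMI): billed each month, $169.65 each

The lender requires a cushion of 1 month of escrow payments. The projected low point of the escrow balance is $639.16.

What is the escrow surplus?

Homeowner's insurance: $3,361.68 annually
City property tax: $758.16 × 2 = $1,516.32 annually
Private mortgage insurance (PMI): $169.65 × 12 = $2,035.80 annually
Total annual escrow = $6,913.80
Monthly = $6,913.80 / 12 = $576.15
Cushion = 1 × $576.15 = $576.15
Excess over cushion: $639.16 − $576.15 = $63.01

$63.01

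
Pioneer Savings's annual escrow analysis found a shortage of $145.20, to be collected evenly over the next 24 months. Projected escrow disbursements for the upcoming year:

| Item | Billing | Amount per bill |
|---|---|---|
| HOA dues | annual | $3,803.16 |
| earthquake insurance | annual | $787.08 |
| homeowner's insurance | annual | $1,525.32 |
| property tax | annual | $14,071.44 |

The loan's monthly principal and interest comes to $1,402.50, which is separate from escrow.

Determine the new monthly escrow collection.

HOA dues: $3,803.16
Earthquake insurance: $787.08
Homeowner's insurance: $1,525.32
Property tax: $14,071.44
Combined annual = $3,803.16 + $787.08 + $1,525.32 + $14,071.44 = $20,187.00
Base monthly escrow = $20,187.00 ÷ 12 = $1,682.25
Shortage spread = $145.20 ÷ 24 = $6.05/mo
New monthly escrow = $1,682.25 + $6.05 = $1,688.30

$1,688.30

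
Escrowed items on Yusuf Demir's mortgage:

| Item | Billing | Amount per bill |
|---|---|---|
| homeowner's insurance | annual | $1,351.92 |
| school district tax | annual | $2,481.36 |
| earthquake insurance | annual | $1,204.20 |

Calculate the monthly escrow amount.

$419.79

Homeowner's insurance: $1,351.92/yr
School district tax: $2,481.36/yr
Earthquake insurance: $1,204.20/yr
Yearly total = $1,351.92 + $2,481.36 + $1,204.20 = $5,037.48
Monthly escrow = $5,037.48 ÷ 12 = $419.79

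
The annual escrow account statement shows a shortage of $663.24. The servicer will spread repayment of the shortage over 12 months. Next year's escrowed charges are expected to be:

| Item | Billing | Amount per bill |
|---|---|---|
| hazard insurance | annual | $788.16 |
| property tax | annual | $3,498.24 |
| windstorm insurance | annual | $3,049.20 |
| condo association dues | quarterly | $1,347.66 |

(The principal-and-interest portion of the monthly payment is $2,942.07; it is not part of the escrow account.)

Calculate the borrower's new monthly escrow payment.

$1,115.79

Hazard insurance — $788.16/yr
Property tax — $3,498.24/yr
Windstorm insurance — $3,049.20/yr
Condo association dues — $1,347.66 × 4 = $5,390.64/yr
Annual escrow total = $788.16 + $3,498.24 + $3,049.20 + $5,390.64 = $12,726.24
Monthly = $12,726.24 ÷ 12 = $1,060.52
Shortage per month = $663.24 / 12 = $55.27
New monthly escrow = $1,060.52 + $55.27 = $1,115.79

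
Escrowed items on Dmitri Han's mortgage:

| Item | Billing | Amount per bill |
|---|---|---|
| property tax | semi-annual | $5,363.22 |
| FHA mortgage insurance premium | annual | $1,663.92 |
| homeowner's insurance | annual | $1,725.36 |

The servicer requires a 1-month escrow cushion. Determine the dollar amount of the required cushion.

Property tax = $5,363.22 × 2 = $10,726.44
FHA mortgage insurance premium = $1,663.92
Homeowner's insurance = $1,725.36
Yearly total = $10,726.44 + $1,663.92 + $1,725.36 = $14,115.72
Monthly = $14,115.72 ÷ 12 = $1,176.31
Required cushion = 1 × $1,176.31 = $1,176.31

$1,176.31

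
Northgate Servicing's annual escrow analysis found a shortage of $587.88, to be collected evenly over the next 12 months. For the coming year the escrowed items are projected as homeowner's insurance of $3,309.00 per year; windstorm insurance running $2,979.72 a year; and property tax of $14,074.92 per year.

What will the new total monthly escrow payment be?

$1,745.96

Homeowner's insurance — $3,309.00/yr
Windstorm insurance — $2,979.72/yr
Property tax — $14,074.92/yr
Total annual escrow = $3,309.00 + $2,979.72 + $14,074.92 = $20,363.64
Base monthly escrow = $20,363.64 / 12 = $1,696.97
Shortage spread = $587.88 ÷ 12 = $48.99/mo
Adjusted monthly = $1,696.97 + $48.99 = $1,745.96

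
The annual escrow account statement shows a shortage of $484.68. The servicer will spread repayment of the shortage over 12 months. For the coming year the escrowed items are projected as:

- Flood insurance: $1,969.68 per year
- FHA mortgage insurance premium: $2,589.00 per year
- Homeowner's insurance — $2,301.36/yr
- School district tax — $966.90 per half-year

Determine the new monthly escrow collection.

$773.21

Flood insurance: $1,969.68
FHA mortgage insurance premium: $2,589.00
Homeowner's insurance: $2,301.36
School district tax: $966.90 × 2 = $1,933.80
Yearly total = $8,793.84
Base monthly escrow = $8,793.84 ÷ 12 = $732.82
Monthly shortage recovery: $484.68 ÷ 12 = $40.39
Adjusted monthly = $732.82 + $40.39 = $773.21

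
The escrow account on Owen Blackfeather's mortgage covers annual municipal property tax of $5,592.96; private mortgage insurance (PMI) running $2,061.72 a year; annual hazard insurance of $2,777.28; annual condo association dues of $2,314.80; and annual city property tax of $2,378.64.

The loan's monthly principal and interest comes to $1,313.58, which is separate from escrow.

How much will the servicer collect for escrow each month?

$1,260.45

Municipal property tax — $5,592.96 annually
Private mortgage insurance (PMI) — $2,061.72 annually
Hazard insurance — $2,777.28 annually
Condo association dues — $2,314.80 annually
City property tax — $2,378.64 annually
Total per year = $5,592.96 + $2,061.72 + $2,777.28 + $2,314.80 + $2,378.64 = $15,125.40
Per month = $15,125.40 / 12 = $1,260.45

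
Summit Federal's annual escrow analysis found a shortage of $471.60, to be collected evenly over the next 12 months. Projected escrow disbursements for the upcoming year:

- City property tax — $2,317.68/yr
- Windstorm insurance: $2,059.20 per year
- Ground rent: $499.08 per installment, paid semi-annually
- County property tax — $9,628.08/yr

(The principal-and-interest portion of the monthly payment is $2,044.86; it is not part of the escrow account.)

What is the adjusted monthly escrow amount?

$1,289.56

City property tax — $2,317.68 annually
Windstorm insurance — $2,059.20 annually
Ground rent — $499.08 × 2 = $998.16 annually
County property tax — $9,628.08 annually
Yearly total = $15,003.12
Base monthly escrow = $15,003.12 / 12 = $1,250.26
Shortage per month = $471.60 / 12 = $39.30
New monthly escrow = $1,250.26 + $39.30 = $1,289.56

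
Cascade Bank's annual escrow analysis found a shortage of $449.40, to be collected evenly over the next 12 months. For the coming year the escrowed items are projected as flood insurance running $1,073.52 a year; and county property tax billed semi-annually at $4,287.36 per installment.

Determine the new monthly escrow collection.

Flood insurance: $1,073.52/yr
County property tax: $4,287.36 × 2 = $8,574.72/yr
Total annual escrow = $1,073.52 + $8,574.72 = $9,648.24
Monthly = $9,648.24 ÷ 12 = $804.02
Shortage spread = $449.40 / 12 = $37.45/mo
New monthly escrow = $804.02 + $37.45 = $841.47

$841.47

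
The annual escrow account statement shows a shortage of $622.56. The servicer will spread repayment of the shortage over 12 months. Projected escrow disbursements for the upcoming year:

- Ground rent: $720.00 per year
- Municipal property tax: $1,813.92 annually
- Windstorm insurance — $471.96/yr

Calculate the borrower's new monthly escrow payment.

$302.37

Ground rent = $720.00/yr
Municipal property tax = $1,813.92/yr
Windstorm insurance = $471.96/yr
Yearly total = $720.00 + $1,813.92 + $471.96 = $3,005.88
Base monthly escrow = $3,005.88 / 12 = $250.49
Shortage spread = $622.56 / 12 = $51.88/mo
New monthly escrow = $250.49 + $51.88 = $302.37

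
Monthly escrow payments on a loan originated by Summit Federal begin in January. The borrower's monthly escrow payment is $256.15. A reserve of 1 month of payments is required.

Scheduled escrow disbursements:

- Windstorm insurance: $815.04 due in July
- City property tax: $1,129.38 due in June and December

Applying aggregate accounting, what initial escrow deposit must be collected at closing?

Cushion = 1 × $256.15 = $256.15
Trial balance (start $0, +$256.15 each month, − disbursements):
  Jan: +$256.15 → $256.15
  Feb: +$256.15 → $512.30
  Mar: +$256.15 → $768.45
  Apr: +$256.15 → $1,024.60
  May: +$256.15 → $1,280.75
  Jun: +$256.15 − $1,129.38 → $407.52
  Jul: +$256.15 − $815.04 → -$151.37
  Aug: +$256.15 → $104.78
  Sep: +$256.15 → $360.93
  Oct: +$256.15 → $617.08
  Nov: +$256.15 → $873.23
  Dec: +$256.15 − $1,129.38 → $0.00
Lowest trial balance = -$151.37 (Jul)
Initial deposit = cushion − low point = $256.15 − (-$151.37) = $407.52

$407.52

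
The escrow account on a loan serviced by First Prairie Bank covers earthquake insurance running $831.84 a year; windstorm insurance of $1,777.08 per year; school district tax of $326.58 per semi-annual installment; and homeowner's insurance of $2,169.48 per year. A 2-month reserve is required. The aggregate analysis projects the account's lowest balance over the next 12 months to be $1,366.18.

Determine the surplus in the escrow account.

Earthquake insurance: $831.84
Windstorm insurance: $1,777.08
School district tax: $326.58 × 2 = $653.16
Homeowner's insurance: $2,169.48
Yearly total = $5,431.56
Per month = $5,431.56 ÷ 12 = $452.63
Required reserve = 2 × $452.63 = $905.26
Surplus = $1,366.18 − $905.26 = $460.92

$460.92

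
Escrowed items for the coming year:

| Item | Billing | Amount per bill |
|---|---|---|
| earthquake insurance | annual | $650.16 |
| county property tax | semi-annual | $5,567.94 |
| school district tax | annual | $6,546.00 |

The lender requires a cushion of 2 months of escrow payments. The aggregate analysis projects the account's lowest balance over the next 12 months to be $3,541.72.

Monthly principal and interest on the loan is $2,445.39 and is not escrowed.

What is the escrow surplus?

Earthquake insurance: $650.16 per year
County property tax: $5,567.94 × 2 = $11,135.88 per year
School district tax: $6,546.00 per year
Combined annual = $650.16 + $11,135.88 + $6,546.00 = $18,332.04
Monthly = $18,332.04 ÷ 12 = $1,527.67
Required reserve = 2 × $1,527.67 = $3,055.34
Surplus = $3,541.72 − $3,055.34 = $486.38

$486.38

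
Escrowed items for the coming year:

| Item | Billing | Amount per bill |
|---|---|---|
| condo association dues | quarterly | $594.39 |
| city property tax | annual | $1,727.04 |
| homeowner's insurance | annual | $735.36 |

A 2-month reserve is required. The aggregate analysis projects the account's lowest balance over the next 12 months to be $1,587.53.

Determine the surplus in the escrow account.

Condo association dues = $594.39 × 4 = $2,377.56
City property tax = $1,727.04
Homeowner's insurance = $735.36
Total annual escrow = $2,377.56 + $1,727.04 + $735.36 = $4,839.96
Monthly escrow = $4,839.96 ÷ 12 = $403.33
Required reserve = 2 × $403.33 = $806.66
Surplus = $1,587.53 − $806.66 = $780.87

$780.87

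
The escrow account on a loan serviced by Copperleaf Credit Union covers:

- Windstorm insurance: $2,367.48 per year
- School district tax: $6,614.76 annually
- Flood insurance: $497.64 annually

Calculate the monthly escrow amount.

$789.99

Windstorm insurance — $2,367.48
School district tax — $6,614.76
Flood insurance — $497.64
Combined annual = $2,367.48 + $6,614.76 + $497.64 = $9,479.88
Base monthly escrow = $9,479.88 ÷ 12 = $789.99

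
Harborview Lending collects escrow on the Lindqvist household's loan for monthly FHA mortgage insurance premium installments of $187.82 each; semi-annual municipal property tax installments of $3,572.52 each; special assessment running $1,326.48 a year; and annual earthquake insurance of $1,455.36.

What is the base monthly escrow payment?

FHA mortgage insurance premium — $187.82 × 12 = $2,253.84/yr
Municipal property tax — $3,572.52 × 2 = $7,145.04/yr
Special assessment — $1,326.48/yr
Earthquake insurance — $1,455.36/yr
Annual escrow total = $12,180.72
Per month = $12,180.72 ÷ 12 = $1,015.06

$1,015.06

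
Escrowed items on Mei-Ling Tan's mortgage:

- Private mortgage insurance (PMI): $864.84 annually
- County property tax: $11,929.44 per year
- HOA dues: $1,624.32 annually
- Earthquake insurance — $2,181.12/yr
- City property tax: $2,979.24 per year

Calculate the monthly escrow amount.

Private mortgage insurance (PMI) — $864.84/yr
County property tax — $11,929.44/yr
HOA dues — $1,624.32/yr
Earthquake insurance — $2,181.12/yr
City property tax — $2,979.24/yr
Annual escrow total = $864.84 + $11,929.44 + $1,624.32 + $2,181.12 + $2,979.24 = $19,578.96
Per month = $19,578.96 / 12 = $1,631.58

$1,631.58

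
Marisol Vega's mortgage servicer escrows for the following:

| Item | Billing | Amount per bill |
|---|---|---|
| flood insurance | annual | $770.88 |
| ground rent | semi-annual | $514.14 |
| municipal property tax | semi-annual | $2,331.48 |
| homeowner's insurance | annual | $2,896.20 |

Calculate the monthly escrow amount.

Flood insurance = $770.88/yr
Ground rent = $514.14 × 2 = $1,028.28/yr
Municipal property tax = $2,331.48 × 2 = $4,662.96/yr
Homeowner's insurance = $2,896.20/yr
Annual escrow total = $9,358.32
Per month = $9,358.32 ÷ 12 = $779.86

$779.86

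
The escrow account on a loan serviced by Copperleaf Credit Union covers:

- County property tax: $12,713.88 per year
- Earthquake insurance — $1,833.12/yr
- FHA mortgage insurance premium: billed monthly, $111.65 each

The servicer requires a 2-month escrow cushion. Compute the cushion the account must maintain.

County property tax: $12,713.88 annually
Earthquake insurance: $1,833.12 annually
FHA mortgage insurance premium: $111.65 × 12 = $1,339.80 annually
Combined annual = $12,713.88 + $1,833.12 + $1,339.80 = $15,886.80
Base monthly escrow = $15,886.80 ÷ 12 = $1,323.90
Reserve = 2 × $1,323.90 = $2,647.80

$2,647.80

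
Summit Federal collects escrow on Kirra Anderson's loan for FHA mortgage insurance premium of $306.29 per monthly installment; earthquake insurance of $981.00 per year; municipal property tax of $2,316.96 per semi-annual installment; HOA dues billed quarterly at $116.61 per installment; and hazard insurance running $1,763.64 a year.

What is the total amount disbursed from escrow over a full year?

FHA mortgage insurance premium: $306.29 × 12 = $3,675.48 annually
Earthquake insurance: $981.00 annually
Municipal property tax: $2,316.96 × 2 = $4,633.92 annually
HOA dues: $116.61 × 4 = $466.44 annually
Hazard insurance: $1,763.64 annually
Annual escrow total = $3,675.48 + $981.00 + $4,633.92 + $466.44 + $1,763.64 = $11,520.48

$11,520.48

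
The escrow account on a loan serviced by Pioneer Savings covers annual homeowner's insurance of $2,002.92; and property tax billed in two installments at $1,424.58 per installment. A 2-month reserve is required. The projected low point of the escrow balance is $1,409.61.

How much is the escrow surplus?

$600.93

Homeowner's insurance = $2,002.92
Property tax = $1,424.58 × 2 = $2,849.16
Total annual escrow = $4,852.08
Monthly escrow = $4,852.08 / 12 = $404.34
Required cushion = 2 × $404.34 = $808.68
Surplus = $1,409.61 − $808.68 = $600.93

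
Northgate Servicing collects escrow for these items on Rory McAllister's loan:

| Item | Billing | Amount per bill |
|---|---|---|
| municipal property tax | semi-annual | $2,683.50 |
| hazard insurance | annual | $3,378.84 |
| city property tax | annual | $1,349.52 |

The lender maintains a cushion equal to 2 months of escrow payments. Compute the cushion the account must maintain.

Municipal property tax: $2,683.50 × 2 = $5,367.00
Hazard insurance: $3,378.84
City property tax: $1,349.52
Total annual escrow = $5,367.00 + $3,378.84 + $1,349.52 = $10,095.36
Monthly = $10,095.36 / 12 = $841.28
Reserve = 2 × $841.28 = $1,682.56

$1,682.56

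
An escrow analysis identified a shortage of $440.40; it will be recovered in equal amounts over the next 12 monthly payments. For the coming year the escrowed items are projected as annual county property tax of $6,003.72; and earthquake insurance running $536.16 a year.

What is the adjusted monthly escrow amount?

$581.69

County property tax = $6,003.72 annually
Earthquake insurance = $536.16 annually
Total per year = $6,539.88
Monthly = $6,539.88 ÷ 12 = $544.99
Shortage per month = $440.40 ÷ 12 = $36.70
Adjusted monthly = $544.99 + $36.70 = $581.69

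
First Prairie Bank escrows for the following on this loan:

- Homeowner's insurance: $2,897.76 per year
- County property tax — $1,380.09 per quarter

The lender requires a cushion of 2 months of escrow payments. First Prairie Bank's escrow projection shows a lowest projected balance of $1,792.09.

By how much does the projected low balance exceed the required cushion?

$389.07

Homeowner's insurance: $2,897.76 annually
County property tax: $1,380.09 × 4 = $5,520.36 annually
Total annual escrow = $2,897.76 + $5,520.36 = $8,418.12
Monthly escrow = $8,418.12 / 12 = $701.51
Required reserve = 2 × $701.51 = $1,403.02
Surplus = $1,792.09 − $1,403.02 = $389.07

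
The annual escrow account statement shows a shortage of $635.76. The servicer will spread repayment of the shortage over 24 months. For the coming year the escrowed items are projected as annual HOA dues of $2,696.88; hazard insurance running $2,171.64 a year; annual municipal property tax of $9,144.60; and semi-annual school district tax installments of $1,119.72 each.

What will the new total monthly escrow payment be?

$1,380.87

HOA dues — $2,696.88 annually
Hazard insurance — $2,171.64 annually
Municipal property tax — $9,144.60 annually
School district tax — $1,119.72 × 2 = $2,239.44 annually
Total per year = $2,696.88 + $2,171.64 + $9,144.60 + $2,239.44 = $16,252.56
Base monthly escrow = $16,252.56 / 12 = $1,354.38
Monthly shortage recovery: $635.76 / 24 = $26.49
New monthly escrow = $1,354.38 + $26.49 = $1,380.87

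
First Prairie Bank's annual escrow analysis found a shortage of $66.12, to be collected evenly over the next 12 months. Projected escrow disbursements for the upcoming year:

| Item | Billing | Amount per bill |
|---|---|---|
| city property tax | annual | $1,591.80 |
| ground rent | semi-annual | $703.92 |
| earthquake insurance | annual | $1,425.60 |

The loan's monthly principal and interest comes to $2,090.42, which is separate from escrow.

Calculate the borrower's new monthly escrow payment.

City property tax — $1,591.80
Ground rent — $703.92 × 2 = $1,407.84
Earthquake insurance — $1,425.60
Combined annual = $1,591.80 + $1,407.84 + $1,425.60 = $4,425.24
Per month = $4,425.24 / 12 = $368.77
Shortage per month = $66.12 ÷ 12 = $5.51
Adjusted monthly = $368.77 + $5.51 = $374.28

$374.28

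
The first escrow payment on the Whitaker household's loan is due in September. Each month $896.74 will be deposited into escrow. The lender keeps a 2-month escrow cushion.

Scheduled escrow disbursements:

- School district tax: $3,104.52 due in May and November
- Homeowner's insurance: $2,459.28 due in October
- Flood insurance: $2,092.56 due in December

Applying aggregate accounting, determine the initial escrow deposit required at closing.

Cushion = 2 × $896.74 = $1,793.48
Trial balance (start $0, +$896.74 each month, − disbursements):
  Sep: +$896.74 → $896.74
  Oct: +$896.74 − $2,459.28 → -$665.80
  Nov: +$896.74 − $3,104.52 → -$2,873.58
  Dec: +$896.74 − $2,092.56 → -$4,069.40
  Jan: +$896.74 → -$3,172.66
  Feb: +$896.74 → -$2,275.92
  Mar: +$896.74 → -$1,379.18
  Apr: +$896.74 → -$482.44
  May: +$896.74 − $3,104.52 → -$2,690.22
  Jun: +$896.74 → -$1,793.48
  Jul: +$896.74 → -$896.74
  Aug: +$896.74 → $0.00
Lowest trial balance = -$4,069.40 (Dec)
Initial deposit = cushion − low point = $1,793.48 − (-$4,069.40) = $5,862.88

$5,862.88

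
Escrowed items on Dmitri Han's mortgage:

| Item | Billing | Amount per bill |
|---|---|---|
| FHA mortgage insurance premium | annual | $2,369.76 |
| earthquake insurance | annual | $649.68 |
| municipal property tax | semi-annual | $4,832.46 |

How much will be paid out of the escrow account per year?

FHA mortgage insurance premium = $2,369.76/yr
Earthquake insurance = $649.68/yr
Municipal property tax = $4,832.46 × 2 = $9,664.92/yr
Annual escrow total = $2,369.76 + $649.68 + $9,664.92 = $12,684.36

$12,684.36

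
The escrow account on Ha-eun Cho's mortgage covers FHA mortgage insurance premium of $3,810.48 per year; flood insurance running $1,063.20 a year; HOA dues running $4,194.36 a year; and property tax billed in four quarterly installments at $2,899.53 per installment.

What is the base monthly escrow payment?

FHA mortgage insurance premium — $3,810.48 per year
Flood insurance — $1,063.20 per year
HOA dues — $4,194.36 per year
Property tax — $2,899.53 × 4 = $11,598.12 per year
Total per year = $20,666.16
Per month = $20,666.16 / 12 = $1,722.18

$1,722.18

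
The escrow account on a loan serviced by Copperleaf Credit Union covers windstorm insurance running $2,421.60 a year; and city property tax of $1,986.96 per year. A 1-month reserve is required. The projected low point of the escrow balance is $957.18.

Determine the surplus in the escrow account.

$589.80

Windstorm insurance — $2,421.60
City property tax — $1,986.96
Total per year = $2,421.60 + $1,986.96 = $4,408.56
Base monthly escrow = $4,408.56 ÷ 12 = $367.38
Cushion = 1 × $367.38 = $367.38
Excess over cushion: $957.18 − $367.38 = $589.80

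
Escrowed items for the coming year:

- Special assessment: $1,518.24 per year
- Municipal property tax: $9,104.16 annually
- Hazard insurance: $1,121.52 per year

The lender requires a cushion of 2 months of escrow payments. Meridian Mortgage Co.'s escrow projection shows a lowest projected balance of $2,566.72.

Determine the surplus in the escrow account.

$609.40

Special assessment = $1,518.24 annually
Municipal property tax = $9,104.16 annually
Hazard insurance = $1,121.52 annually
Total per year = $1,518.24 + $9,104.16 + $1,121.52 = $11,743.92
Base monthly escrow = $11,743.92 / 12 = $978.66
Required reserve = 2 × $978.66 = $1,957.32
Surplus = $2,566.72 − $1,957.32 = $609.40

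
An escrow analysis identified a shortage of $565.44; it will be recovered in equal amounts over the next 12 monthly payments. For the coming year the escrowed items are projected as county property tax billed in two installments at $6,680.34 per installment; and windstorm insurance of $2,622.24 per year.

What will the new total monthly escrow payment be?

County property tax: $6,680.34 × 2 = $13,360.68 annually
Windstorm insurance: $2,622.24 annually
Annual escrow total = $13,360.68 + $2,622.24 = $15,982.92
Per month = $15,982.92 / 12 = $1,331.91
Shortage per month = $565.44 / 12 = $47.12
New monthly escrow = $1,331.91 + $47.12 = $1,379.03

$1,379.03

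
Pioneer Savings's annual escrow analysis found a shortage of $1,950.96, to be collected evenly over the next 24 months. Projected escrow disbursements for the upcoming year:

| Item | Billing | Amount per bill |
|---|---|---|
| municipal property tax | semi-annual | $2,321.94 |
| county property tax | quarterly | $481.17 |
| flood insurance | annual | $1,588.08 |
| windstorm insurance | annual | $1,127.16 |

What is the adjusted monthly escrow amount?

$854.94

Municipal property tax: $2,321.94 × 2 = $4,643.88
County property tax: $481.17 × 4 = $1,924.68
Flood insurance: $1,588.08
Windstorm insurance: $1,127.16
Total per year = $9,283.80
Monthly escrow = $9,283.80 / 12 = $773.65
Shortage spread = $1,950.96 / 24 = $81.29/mo
Adjusted monthly = $773.65 + $81.29 = $854.94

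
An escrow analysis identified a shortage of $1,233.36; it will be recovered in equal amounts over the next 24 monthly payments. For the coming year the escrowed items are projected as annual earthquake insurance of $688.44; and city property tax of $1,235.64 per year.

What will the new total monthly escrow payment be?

$211.73

Earthquake insurance = $688.44/yr
City property tax = $1,235.64/yr
Combined annual = $688.44 + $1,235.64 = $1,924.08
Base monthly escrow = $1,924.08 / 12 = $160.34
Monthly shortage recovery: $1,233.36 / 24 = $51.39
New monthly escrow = $160.34 + $51.39 = $211.73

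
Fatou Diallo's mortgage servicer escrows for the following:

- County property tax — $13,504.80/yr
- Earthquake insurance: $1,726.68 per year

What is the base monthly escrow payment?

$1,269.29

County property tax — $13,504.80/yr
Earthquake insurance — $1,726.68/yr
Total per year = $13,504.80 + $1,726.68 = $15,231.48
Monthly = $15,231.48 / 12 = $1,269.29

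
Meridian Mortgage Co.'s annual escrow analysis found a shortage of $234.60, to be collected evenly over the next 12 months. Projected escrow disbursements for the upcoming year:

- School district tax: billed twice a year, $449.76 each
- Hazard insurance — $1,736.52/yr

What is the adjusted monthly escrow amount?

School district tax = $449.76 × 2 = $899.52 annually
Hazard insurance = $1,736.52 annually
Annual escrow total = $899.52 + $1,736.52 = $2,636.04
Base monthly escrow = $2,636.04 / 12 = $219.67
Shortage spread = $234.60 / 12 = $19.55/mo
Adjusted monthly = $219.67 + $19.55 = $239.22

$239.22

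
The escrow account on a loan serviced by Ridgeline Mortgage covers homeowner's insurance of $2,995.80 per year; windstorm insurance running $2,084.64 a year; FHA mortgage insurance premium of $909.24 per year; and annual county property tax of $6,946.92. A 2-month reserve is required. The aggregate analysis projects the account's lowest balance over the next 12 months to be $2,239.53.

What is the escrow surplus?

Homeowner's insurance — $2,995.80/yr
Windstorm insurance — $2,084.64/yr
FHA mortgage insurance premium — $909.24/yr
County property tax — $6,946.92/yr
Annual escrow total = $2,995.80 + $2,084.64 + $909.24 + $6,946.92 = $12,936.60
Monthly = $12,936.60 ÷ 12 = $1,078.05
Cushion = 2 × $1,078.05 = $2,156.10
Surplus = $2,239.53 − $2,156.10 = $83.43

$83.43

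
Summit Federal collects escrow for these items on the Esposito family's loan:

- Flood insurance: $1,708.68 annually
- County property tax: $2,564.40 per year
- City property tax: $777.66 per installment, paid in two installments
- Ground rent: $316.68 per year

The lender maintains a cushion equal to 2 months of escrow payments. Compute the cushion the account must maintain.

Flood insurance = $1,708.68 per year
County property tax = $2,564.40 per year
City property tax = $777.66 × 2 = $1,555.32 per year
Ground rent = $316.68 per year
Total annual escrow = $6,145.08
Base monthly escrow = $6,145.08 ÷ 12 = $512.09
Cushion = 2 × $512.09 = $1,024.18

$1,024.18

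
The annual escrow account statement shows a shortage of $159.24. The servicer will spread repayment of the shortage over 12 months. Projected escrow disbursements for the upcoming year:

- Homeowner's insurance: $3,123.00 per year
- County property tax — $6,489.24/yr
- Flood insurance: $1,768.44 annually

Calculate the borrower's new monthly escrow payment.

$961.66

Homeowner's insurance: $3,123.00
County property tax: $6,489.24
Flood insurance: $1,768.44
Annual escrow total = $3,123.00 + $6,489.24 + $1,768.44 = $11,380.68
Monthly escrow = $11,380.68 / 12 = $948.39
Shortage per month = $159.24 / 12 = $13.27
New monthly escrow = $948.39 + $13.27 = $961.66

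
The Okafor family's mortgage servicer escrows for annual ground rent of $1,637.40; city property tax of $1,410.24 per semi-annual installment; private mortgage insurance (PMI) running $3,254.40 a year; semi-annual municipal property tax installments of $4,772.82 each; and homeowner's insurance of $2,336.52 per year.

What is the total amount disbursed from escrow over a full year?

Ground rent = $1,637.40 annually
City property tax = $1,410.24 × 2 = $2,820.48 annually
Private mortgage insurance (PMI) = $3,254.40 annually
Municipal property tax = $4,772.82 × 2 = $9,545.64 annually
Homeowner's insurance = $2,336.52 annually
Total annual escrow = $19,594.44

$19,594.44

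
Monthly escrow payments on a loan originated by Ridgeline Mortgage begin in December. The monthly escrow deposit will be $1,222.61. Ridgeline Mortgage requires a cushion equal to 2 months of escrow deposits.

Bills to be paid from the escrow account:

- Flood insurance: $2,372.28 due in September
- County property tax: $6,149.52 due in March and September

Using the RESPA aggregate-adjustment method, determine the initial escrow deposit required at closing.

Cushion = 2 × $1,222.61 = $2,445.22
Trial balance (start $0, +$1,222.61 each month, − disbursements):
  Dec: +$1,222.61 → $1,222.61
  Jan: +$1,222.61 → $2,445.22
  Feb: +$1,222.61 → $3,667.83
  Mar: +$1,222.61 − $6,149.52 → -$1,259.08
  Apr: +$1,222.61 → -$36.47
  May: +$1,222.61 → $1,186.14
  Jun: +$1,222.61 → $2,408.75
  Jul: +$1,222.61 → $3,631.36
  Aug: +$1,222.61 → $4,853.97
  Sep: +$1,222.61 − $8,521.80 → -$2,445.22
  Oct: +$1,222.61 → -$1,222.61
  Nov: +$1,222.61 → $0.00
Lowest trial balance = -$2,445.22 (Sep)
Initial deposit = cushion − low point = $2,445.22 − (-$2,445.22) = $4,890.44

$4,890.44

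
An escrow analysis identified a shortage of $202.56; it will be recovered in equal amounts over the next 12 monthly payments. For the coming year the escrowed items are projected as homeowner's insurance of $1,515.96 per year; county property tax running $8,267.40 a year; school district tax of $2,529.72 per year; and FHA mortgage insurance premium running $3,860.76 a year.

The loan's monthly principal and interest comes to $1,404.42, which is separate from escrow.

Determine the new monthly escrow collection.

Homeowner's insurance = $1,515.96 per year
County property tax = $8,267.40 per year
School district tax = $2,529.72 per year
FHA mortgage insurance premium = $3,860.76 per year
Yearly total = $1,515.96 + $8,267.40 + $2,529.72 + $3,860.76 = $16,173.84
Monthly escrow = $16,173.84 ÷ 12 = $1,347.82
Monthly shortage recovery: $202.56 / 12 = $16.88
Adjusted monthly = $1,347.82 + $16.88 = $1,364.70

$1,364.70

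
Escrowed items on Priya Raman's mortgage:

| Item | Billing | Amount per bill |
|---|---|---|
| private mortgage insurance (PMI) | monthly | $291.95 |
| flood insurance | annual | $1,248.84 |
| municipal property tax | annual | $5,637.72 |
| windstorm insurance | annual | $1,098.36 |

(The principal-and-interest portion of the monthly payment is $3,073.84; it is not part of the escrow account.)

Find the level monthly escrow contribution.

Private mortgage insurance (PMI) — $291.95 × 12 = $3,503.40
Flood insurance — $1,248.84
Municipal property tax — $5,637.72
Windstorm insurance — $1,098.36
Total per year = $11,488.32
Monthly escrow = $11,488.32 / 12 = $957.36

$957.36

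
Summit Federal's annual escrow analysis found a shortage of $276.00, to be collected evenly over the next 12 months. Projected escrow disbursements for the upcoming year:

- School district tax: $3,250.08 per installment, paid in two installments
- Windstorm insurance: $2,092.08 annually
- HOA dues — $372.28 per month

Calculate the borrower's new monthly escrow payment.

$1,111.30

School district tax — $3,250.08 × 2 = $6,500.16
Windstorm insurance — $2,092.08
HOA dues — $372.28 × 12 = $4,467.36
Total annual escrow = $13,059.60
Monthly escrow = $13,059.60 ÷ 12 = $1,088.30
Monthly shortage recovery: $276.00 / 12 = $23.00
Adjusted monthly = $1,088.30 + $23.00 = $1,111.30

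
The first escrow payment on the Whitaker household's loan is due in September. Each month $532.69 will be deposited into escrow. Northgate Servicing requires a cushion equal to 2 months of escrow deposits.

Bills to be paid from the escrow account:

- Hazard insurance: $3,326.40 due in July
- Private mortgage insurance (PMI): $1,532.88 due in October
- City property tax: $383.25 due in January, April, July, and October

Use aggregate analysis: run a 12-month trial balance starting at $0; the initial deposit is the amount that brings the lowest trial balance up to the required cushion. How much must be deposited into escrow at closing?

$1,916.13

Cushion = 2 × $532.69 = $1,065.38
Trial balance (start $0, +$532.69 each month, − disbursements):
  Sep: +$532.69 → $532.69
  Oct: +$532.69 − $1,916.13 → -$850.75
  Nov: +$532.69 → -$318.06
  Dec: +$532.69 → $214.63
  Jan: +$532.69 − $383.25 → $364.07
  Feb: +$532.69 → $896.76
  Mar: +$532.69 → $1,429.45
  Apr: +$532.69 − $383.25 → $1,578.89
  May: +$532.69 → $2,111.58
  Jun: +$532.69 → $2,644.27
  Jul: +$532.69 − $3,709.65 → -$532.69
  Aug: +$532.69 → $0.00
Lowest trial balance = -$850.75 (Oct)
Initial deposit = cushion − low point = $1,065.38 − (-$850.75) = $1,916.13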